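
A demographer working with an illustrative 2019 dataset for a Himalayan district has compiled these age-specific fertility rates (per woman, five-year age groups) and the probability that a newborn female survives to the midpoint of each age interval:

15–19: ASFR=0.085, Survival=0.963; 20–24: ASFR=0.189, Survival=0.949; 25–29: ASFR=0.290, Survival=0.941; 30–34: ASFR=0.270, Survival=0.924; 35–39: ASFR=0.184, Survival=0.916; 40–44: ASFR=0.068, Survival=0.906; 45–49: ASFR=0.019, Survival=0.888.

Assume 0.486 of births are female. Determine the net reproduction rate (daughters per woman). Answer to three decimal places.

Proportion female at birth = 0.486.
Each age group contributes 5 × ASFR × survival:
  15–19: 5 × 0.085 × 0.963 = 0.40928
  20–24: 5 × 0.189 × 0.949 = 0.89681
  25–29: 5 × 0.290 × 0.941 = 1.36445
  30–34: 5 × 0.270 × 0.924 = 1.24740
  35–39: 5 × 0.184 × 0.916 = 0.84272
  40–44: 5 × 0.068 × 0.906 = 0.30804
  45–49: 5 × 0.019 × 0.888 = 0.08436
Sum = 5.15306
NRR = 0.486 × 5.15306 = 2.50439
With NRR above 1 the population is above replacement fertility.

2.504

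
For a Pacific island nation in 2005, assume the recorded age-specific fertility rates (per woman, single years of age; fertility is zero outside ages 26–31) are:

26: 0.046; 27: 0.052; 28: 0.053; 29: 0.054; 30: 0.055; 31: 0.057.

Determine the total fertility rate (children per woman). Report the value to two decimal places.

Sum of ASFRs = 0.046 + 0.052 + 0.053 + 0.054 + 0.055 + 0.057 = 0.317
TFR = 0.317

0.32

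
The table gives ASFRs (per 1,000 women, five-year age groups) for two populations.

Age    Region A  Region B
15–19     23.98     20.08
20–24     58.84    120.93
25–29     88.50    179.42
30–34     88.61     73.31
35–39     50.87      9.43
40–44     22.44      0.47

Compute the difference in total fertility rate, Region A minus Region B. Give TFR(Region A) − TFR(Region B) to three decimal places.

Region A:
  Sum of ASFRs = 23.98 + 58.84 + 88.50 + 88.61 + 50.87 + 22.44 = 333.24
  TFR = 5 × 333.24 / 1000 = 1.6662
Region B:
  Sum of ASFRs = 20.08 + 120.93 + 179.42 + 73.31 + 9.43 + 0.47 = 403.64
  TFR = 5 × 403.64 / 1000 = 2.0182
Difference = 1.6662 − 2.0182 = -0.352

-0.352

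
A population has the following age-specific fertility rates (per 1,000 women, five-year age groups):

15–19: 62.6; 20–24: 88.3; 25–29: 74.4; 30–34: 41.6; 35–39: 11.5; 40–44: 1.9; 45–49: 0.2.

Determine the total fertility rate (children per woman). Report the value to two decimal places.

Sum of ASFRs = 62.6 + 88.3 + 74.4 + 41.6 + 11.5 + 1.9 + 0.2 = 280.5
TFR = 5 × 280.5 / 1000 = 1.4025

1.40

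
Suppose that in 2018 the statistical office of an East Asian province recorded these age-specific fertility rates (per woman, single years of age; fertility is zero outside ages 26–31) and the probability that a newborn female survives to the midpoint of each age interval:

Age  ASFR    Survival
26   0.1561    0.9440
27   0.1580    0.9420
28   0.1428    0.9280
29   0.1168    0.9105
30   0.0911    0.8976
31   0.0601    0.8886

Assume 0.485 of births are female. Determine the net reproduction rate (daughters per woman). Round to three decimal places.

0.325

Proportion female at birth = 0.485.
Each age group contributes 1 × ASFR × survival:
  26: 1 × 0.1561 × 0.9440 = 0.14736
  27: 1 × 0.1580 × 0.9420 = 0.14884
  28: 1 × 0.1428 × 0.9280 = 0.13252
  29: 1 × 0.1168 × 0.9105 = 0.10635
  30: 1 × 0.0911 × 0.8976 = 0.08177
  31: 1 × 0.0601 × 0.8886 = 0.05340
Sum = 0.67024
NRR = 0.485 × 0.67024 = 0.32507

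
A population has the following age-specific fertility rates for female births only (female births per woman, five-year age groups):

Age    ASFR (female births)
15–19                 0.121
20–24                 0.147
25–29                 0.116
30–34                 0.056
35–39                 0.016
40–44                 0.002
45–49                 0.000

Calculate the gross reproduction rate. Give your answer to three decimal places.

Sum of female ASFRs = 0.121 + 0.147 + 0.116 + 0.056 + 0.016 + 0.002 + 0.000 = 0.458
GRR = 5 × 0.458 = 2.29

2.290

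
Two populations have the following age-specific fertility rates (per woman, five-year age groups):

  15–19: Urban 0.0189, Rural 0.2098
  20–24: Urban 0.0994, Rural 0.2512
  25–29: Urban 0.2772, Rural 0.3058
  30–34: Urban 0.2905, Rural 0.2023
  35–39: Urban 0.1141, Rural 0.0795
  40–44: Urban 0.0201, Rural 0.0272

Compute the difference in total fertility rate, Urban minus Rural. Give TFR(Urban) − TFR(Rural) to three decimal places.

-1.278

Urban:
  Sum of ASFRs = 0.0189 + 0.0994 + 0.2772 + 0.2905 + 0.1141 + 0.0201 = 0.8202
  TFR = 5 × 0.8202 = 4.101
Rural:
  Sum of ASFRs = 0.2098 + 0.2512 + 0.3058 + 0.2023 + 0.0795 + 0.0272 = 1.0758
  TFR = 5 × 1.0758 = 5.379
Difference = 4.101 − 5.379 = -1.278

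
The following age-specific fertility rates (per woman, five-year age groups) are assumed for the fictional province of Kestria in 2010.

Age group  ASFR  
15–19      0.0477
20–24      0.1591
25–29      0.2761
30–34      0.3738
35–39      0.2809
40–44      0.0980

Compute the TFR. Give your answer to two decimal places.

6.18

Sum of ASFRs = 0.0477 + 0.1591 + 0.2761 + 0.3738 + 0.2809 + 0.0980 = 1.2356
TFR = 5 × 1.2356 = 6.178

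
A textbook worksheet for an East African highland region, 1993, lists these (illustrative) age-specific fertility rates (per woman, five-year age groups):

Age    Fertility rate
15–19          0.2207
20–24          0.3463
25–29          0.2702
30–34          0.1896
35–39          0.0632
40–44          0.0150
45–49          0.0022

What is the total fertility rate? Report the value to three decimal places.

5.536

Sum of ASFRs = 0.2207 + 0.3463 + 0.2702 + 0.1896 + 0.0632 + 0.0150 + 0.0022 = 1.1072
TFR = 5 × 1.1072 = 5.536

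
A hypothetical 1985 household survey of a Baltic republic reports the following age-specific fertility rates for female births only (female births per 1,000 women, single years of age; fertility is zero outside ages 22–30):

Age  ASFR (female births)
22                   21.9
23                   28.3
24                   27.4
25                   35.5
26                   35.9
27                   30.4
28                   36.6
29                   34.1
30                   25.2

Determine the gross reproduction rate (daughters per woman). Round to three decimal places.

Sum of female ASFRs = 21.9 + 28.3 + 27.4 + 35.5 + 35.9 + 30.4 + 36.6 + 34.1 + 25.2 = 275.3
GRR = 275.3 / 1000 = 0.2753

0.275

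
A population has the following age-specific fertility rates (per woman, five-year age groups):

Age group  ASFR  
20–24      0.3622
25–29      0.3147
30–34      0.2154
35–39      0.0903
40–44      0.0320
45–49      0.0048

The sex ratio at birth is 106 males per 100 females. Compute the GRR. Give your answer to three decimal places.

2.474

Proportion female at birth = 100 / (100 + 106) = 0.48544.
Sum of ASFRs = 0.3622 + 0.3147 + 0.2154 + 0.0903 + 0.0320 + 0.0048 = 1.0194
TFR = 5 × 1.0194 = 5.097
GRR = 0.48544 × 5.097 = 2.47429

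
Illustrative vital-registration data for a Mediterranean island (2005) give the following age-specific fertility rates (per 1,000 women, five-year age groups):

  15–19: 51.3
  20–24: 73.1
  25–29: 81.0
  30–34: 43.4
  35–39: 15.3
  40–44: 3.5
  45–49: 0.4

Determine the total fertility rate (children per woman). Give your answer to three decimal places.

Sum of ASFRs = 51.3 + 73.1 + 81.0 + 43.4 + 15.3 + 3.5 + 0.4 = 268.0
TFR = 5 × 268.0 / 1000 = 1.34

1.340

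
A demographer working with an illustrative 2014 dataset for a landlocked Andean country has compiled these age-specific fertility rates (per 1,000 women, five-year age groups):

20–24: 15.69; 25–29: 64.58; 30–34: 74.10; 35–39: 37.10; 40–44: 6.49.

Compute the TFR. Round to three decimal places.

Sum of ASFRs = 15.69 + 64.58 + 74.10 + 37.10 + 6.49 = 197.96
TFR = 5 × 197.96 / 1000 = 0.9898

0.990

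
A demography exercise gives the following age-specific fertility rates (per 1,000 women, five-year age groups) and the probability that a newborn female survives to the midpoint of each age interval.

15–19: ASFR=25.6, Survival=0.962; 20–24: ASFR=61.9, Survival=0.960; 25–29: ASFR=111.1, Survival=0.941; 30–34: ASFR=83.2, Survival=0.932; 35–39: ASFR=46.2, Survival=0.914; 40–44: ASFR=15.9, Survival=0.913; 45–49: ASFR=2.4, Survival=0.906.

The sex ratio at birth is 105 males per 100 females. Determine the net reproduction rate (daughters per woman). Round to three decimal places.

Proportion female at birth = 100 / (100 + 105) = 0.48780.
Per-age-group product (5 × ASFR × survival probability):
  15–19: 5 × 25.6/1000 × 0.962 = 0.12314
  20–24: 5 × 61.9/1000 × 0.960 = 0.29712
  25–29: 5 × 111.1/1000 × 0.941 = 0.52273
  30–34: 5 × 83.2/1000 × 0.932 = 0.38771
  35–39: 5 × 46.2/1000 × 0.914 = 0.21113
  40–44: 5 × 15.9/1000 × 0.913 = 0.07258
  45–49: 5 × 2.4/1000 × 0.906 = 0.01087
Sum = 1.62528
NRR = 0.48780 × 1.62528 = 0.79281

0.793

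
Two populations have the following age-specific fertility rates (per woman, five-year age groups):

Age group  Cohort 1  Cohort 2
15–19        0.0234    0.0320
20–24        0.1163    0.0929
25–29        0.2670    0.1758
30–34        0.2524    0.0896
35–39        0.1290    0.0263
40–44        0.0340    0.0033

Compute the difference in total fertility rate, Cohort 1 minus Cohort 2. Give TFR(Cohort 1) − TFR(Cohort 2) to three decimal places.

2.011

Cohort 1:
  Sum of ASFRs = 0.0234 + 0.1163 + 0.2670 + 0.2524 + 0.1290 + 0.0340 = 0.8221
  TFR = 5 × 0.8221 = 4.1105
Cohort 2:
  Sum of ASFRs = 0.0320 + 0.0929 + 0.1758 + 0.0896 + 0.0263 + 0.0033 = 0.4199
  TFR = 5 × 0.4199 = 2.0995
Difference = 4.1105 − 2.0995 = 2.011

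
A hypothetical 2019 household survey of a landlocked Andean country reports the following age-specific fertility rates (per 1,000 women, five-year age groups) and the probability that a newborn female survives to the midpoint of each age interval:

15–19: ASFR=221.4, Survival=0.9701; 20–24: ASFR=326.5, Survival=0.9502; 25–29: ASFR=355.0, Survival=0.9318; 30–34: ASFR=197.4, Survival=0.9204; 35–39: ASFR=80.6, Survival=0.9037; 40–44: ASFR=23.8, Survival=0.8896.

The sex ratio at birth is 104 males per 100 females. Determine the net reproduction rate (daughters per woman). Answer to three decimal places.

Proportion female at birth = 100 / (100 + 104) = 0.49020.
Per-age-group product (5 × ASFR × survival probability):
  15–19: 5 × 221.4/1000 × 0.9701 = 1.07390
  20–24: 5 × 326.5/1000 × 0.9502 = 1.55120
  25–29: 5 × 355.0/1000 × 0.9318 = 1.65395
  30–34: 5 × 197.4/1000 × 0.9204 = 0.90843
  35–39: 5 × 80.6/1000 × 0.9037 = 0.36419
  40–44: 5 × 23.8/1000 × 0.8896 = 0.10586
Sum = 5.65753
NRR = 0.49020 × 5.65753 = 2.77332

2.773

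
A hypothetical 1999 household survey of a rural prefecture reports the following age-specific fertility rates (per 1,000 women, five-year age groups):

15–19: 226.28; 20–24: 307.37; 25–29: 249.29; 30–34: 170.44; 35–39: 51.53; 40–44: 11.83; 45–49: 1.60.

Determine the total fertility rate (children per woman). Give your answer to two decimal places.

Sum of ASFRs = 226.28 + 307.37 + 249.29 + 170.44 + 51.53 + 11.83 + 1.60 = 1018.34
TFR = 5 × 1018.34 / 1000 = 5.0917

5.09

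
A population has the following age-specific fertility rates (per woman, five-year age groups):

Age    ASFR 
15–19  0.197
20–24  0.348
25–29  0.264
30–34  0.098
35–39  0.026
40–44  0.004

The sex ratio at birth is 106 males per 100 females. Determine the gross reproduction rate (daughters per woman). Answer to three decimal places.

Proportion female at birth = 100 / (100 + 106) = 0.48544.
Sum of ASFRs = 0.197 + 0.348 + 0.264 + 0.098 + 0.026 + 0.004 = 0.937
TFR = 5 × 0.937 = 4.685
GRR = 0.48544 × 4.685 = 2.27429

2.274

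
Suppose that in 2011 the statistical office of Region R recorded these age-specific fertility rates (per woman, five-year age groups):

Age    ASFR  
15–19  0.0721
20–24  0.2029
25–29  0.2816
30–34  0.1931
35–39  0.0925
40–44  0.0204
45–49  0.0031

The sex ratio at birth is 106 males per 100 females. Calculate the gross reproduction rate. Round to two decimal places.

Proportion female at birth = 100 / (100 + 106) = 0.48544.
Sum of ASFRs = 0.0721 + 0.2029 + 0.2816 + 0.1931 + 0.0925 + 0.0204 + 0.0031 = 0.8657
TFR = 5 × 0.8657 = 4.3285
GRR = 0.48544 × 4.3285 = 2.10123

2.10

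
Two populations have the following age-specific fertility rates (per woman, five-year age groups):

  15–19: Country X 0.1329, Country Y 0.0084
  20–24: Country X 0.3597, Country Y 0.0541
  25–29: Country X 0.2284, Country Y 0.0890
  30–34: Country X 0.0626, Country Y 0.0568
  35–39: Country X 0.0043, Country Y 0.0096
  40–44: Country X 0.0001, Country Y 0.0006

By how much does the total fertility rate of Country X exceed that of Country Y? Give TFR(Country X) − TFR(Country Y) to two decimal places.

Country X:
  Sum of ASFRs = 0.1329 + 0.3597 + 0.2284 + 0.0626 + 0.0043 + 0.0001 = 0.7880
  TFR = 5 × 0.7880 = 3.94
Country Y:
  Sum of ASFRs = 0.0084 + 0.0541 + 0.0890 + 0.0568 + 0.0096 + 0.0006 = 0.2185
  TFR = 5 × 0.2185 = 1.0925
Difference = 3.94 − 1.0925 = 2.8475

2.85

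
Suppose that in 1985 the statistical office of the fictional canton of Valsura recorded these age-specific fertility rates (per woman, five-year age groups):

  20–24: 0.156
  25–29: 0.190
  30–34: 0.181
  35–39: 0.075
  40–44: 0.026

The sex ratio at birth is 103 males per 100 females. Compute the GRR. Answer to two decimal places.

Proportion female at birth = 100 / (100 + 103) = 0.49261.
Sum of ASFRs = 0.156 + 0.190 + 0.181 + 0.075 + 0.026 = 0.628
TFR = 5 × 0.628 = 3.14
GRR = 0.49261 × 3.14 = 1.54680

1.55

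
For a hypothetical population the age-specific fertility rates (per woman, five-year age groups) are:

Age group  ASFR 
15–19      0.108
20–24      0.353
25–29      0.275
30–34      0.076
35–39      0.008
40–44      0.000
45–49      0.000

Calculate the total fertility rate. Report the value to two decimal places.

4.10

Sum of ASFRs = 0.108 + 0.353 + 0.275 + 0.076 + 0.008 + 0.000 + 0.000 = 0.820
TFR = 5 × 0.820 = 4.1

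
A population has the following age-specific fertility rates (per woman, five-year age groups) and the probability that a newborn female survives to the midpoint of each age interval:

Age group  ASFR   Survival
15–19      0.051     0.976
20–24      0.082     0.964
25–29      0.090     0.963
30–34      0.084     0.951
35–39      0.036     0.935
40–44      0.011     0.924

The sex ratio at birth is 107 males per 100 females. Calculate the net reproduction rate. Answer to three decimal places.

Proportion female at birth = 100 / (100 + 107) = 0.48309.
Per-age-group product (5 × ASFR × survival probability):
  15–19: 5 × 0.051 × 0.976 = 0.24888
  20–24: 5 × 0.082 × 0.964 = 0.39524
  25–29: 5 × 0.090 × 0.963 = 0.43335
  30–34: 5 × 0.084 × 0.951 = 0.39942
  35–39: 5 × 0.036 × 0.935 = 0.16830
  40–44: 5 × 0.011 × 0.924 = 0.05082
Sum = 1.69601
NRR = 0.48309 × 1.69601 = 0.81933
NRR < 1, so the cohort does not fully replace itself.

0.819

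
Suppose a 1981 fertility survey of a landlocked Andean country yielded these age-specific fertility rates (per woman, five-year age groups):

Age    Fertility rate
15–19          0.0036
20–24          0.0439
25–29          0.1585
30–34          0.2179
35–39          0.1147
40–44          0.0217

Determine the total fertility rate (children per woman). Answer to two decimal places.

Sum of ASFRs = 0.0036 + 0.0439 + 0.1585 + 0.2179 + 0.1147 + 0.0217 = 0.5603
TFR = 5 × 0.5603 = 2.8015

2.80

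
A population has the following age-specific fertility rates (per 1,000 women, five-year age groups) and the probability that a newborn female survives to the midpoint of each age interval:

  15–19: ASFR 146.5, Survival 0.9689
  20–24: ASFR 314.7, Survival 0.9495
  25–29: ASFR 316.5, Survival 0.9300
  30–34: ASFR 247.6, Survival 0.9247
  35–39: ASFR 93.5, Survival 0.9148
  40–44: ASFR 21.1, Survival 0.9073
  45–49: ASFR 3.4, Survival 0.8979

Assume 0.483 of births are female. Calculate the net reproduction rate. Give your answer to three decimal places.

2.588

Proportion female at birth = 0.483.
Weighting each age-specific rate by interval width and survival:
  15–19: 5 × 146.5/1000 × 0.9689 = 0.70972
  20–24: 5 × 314.7/1000 × 0.9495 = 1.49404
  25–29: 5 × 316.5/1000 × 0.9300 = 1.47173
  30–34: 5 × 247.6/1000 × 0.9247 = 1.14478
  35–39: 5 × 93.5/1000 × 0.9148 = 0.42767
  40–44: 5 × 21.1/1000 × 0.9073 = 0.09572
  45–49: 5 × 3.4/1000 × 0.8979 = 0.01526
Sum = 5.35892
NRR = 0.483 × 5.35892 = 2.58836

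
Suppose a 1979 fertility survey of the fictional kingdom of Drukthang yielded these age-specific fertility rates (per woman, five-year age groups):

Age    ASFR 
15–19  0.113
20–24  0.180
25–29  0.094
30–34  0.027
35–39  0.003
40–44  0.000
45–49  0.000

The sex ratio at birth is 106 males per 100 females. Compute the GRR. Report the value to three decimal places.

Proportion female at birth = 100 / (100 + 106) = 0.48544.
Sum of ASFRs = 0.113 + 0.180 + 0.094 + 0.027 + 0.003 + 0.000 + 0.000 = 0.417
TFR = 5 × 0.417 = 2.085
GRR = 0.48544 × 2.085 = 1.01214

1.012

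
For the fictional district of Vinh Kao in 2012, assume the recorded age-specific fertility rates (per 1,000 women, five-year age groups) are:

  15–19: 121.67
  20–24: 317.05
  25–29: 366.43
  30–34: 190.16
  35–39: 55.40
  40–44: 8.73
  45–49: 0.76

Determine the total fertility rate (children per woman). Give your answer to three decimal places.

5.301

Sum of ASFRs = 121.67 + 317.05 + 366.43 + 190.16 + 55.40 + 8.73 + 0.76 = 1060.20
TFR = 5 × 1060.20 / 1000 = 5.301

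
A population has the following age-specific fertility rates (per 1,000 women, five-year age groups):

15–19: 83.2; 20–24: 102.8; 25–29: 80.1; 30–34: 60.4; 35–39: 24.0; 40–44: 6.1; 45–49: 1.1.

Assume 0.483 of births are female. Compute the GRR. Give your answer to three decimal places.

Proportion female at birth = 0.483.
Sum of ASFRs = 83.2 + 102.8 + 80.1 + 60.4 + 24.0 + 6.1 + 1.1 = 357.7
TFR = 5 × 357.7 / 1000 = 1.7885
GRR = 0.483 × 1.7885 = 0.86385

0.864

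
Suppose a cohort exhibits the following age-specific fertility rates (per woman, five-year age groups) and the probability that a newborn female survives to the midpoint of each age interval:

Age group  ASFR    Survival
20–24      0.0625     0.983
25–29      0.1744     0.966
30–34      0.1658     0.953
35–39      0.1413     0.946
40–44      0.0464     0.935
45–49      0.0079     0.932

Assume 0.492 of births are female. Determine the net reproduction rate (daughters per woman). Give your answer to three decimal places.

1.408

Proportion female at birth = 0.492.
Per-age-group product (5 × ASFR × survival probability):
  20–24: 5 × 0.0625 × 0.983 = 0.30719
  25–29: 5 × 0.1744 × 0.966 = 0.84235
  30–34: 5 × 0.1658 × 0.953 = 0.79004
  35–39: 5 × 0.1413 × 0.946 = 0.66835
  40–44: 5 × 0.0464 × 0.935 = 0.21692
  45–49: 5 × 0.0079 × 0.932 = 0.03681
Sum = 2.86166
NRR = 0.492 × 2.86166 = 1.40794
With NRR above 1 the population is above replacement fertility.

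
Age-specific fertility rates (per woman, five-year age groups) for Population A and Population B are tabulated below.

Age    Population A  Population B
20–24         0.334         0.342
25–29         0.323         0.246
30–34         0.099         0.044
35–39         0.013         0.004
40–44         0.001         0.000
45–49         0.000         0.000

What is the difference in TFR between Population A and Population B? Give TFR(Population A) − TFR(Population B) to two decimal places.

Population A:
  Sum of ASFRs = 0.334 + 0.323 + 0.099 + 0.013 + 0.001 + 0.000 = 0.770
  TFR = 5 × 0.770 = 3.85
Population B:
  Sum of ASFRs = 0.342 + 0.246 + 0.044 + 0.004 + 0.000 + 0.000 = 0.636
  TFR = 5 × 0.636 = 3.18
Difference = 3.85 − 3.18 = 0.67

0.67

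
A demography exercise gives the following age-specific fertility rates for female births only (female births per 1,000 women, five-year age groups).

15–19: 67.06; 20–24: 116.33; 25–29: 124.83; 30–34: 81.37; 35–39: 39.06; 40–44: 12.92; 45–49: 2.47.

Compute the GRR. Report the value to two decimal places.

2.22

Sum of female ASFRs = 67.06 + 116.33 + 124.83 + 81.37 + 39.06 + 12.92 + 2.47 = 444.04
GRR = 5 × 444.04 / 1000 = 2.2202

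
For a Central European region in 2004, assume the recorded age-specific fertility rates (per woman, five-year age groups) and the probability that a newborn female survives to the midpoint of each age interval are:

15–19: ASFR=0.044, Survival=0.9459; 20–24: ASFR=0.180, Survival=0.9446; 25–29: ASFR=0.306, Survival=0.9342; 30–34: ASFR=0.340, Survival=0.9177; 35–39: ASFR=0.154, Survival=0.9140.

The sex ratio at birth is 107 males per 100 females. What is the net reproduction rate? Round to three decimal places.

Proportion female at birth = 100 / (100 + 107) = 0.48309.
Each age group contributes 5 × ASFR × survival:
  15–19: 5 × 0.044 × 0.9459 = 0.20810
  20–24: 5 × 0.180 × 0.9446 = 0.85014
  25–29: 5 × 0.306 × 0.9342 = 1.42933
  30–34: 5 × 0.340 × 0.9177 = 1.56009
  35–39: 5 × 0.154 × 0.9140 = 0.70378
Sum = 4.75144
NRR = 0.48309 × 4.75144 = 2.29537
NRR > 1, so each generation more than replaces itself.

2.295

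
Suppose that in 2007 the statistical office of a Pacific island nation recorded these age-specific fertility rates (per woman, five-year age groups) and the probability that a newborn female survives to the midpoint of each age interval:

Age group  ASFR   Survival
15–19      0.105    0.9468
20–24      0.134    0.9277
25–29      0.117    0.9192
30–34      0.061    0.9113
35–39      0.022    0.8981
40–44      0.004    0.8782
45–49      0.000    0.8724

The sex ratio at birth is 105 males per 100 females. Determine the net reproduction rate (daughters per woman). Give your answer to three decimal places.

1.000

Proportion female at birth = 100 / (100 + 105) = 0.48780.
Survival-weighted fertility by age (5·fₓ·Sₓ):
  15–19: 5 × 0.105 × 0.9468 = 0.49707
  20–24: 5 × 0.134 × 0.9277 = 0.62156
  25–29: 5 × 0.117 × 0.9192 = 0.53773
  30–34: 5 × 0.061 × 0.9113 = 0.27795
  35–39: 5 × 0.022 × 0.8981 = 0.09879
  40–44: 5 × 0.004 × 0.8782 = 0.01756
  45–49: 5 × 0.000 × 0.8724 = 0.00000
Sum = 2.05066
NRR = 0.48780 × 2.05066 = 1.00031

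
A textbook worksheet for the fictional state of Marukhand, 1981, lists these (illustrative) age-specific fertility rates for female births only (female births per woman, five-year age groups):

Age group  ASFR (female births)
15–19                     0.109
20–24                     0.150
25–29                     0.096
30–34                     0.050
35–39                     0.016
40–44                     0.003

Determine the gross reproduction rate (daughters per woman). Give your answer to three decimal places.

Sum of female ASFRs = 0.109 + 0.150 + 0.096 + 0.050 + 0.016 + 0.003 = 0.424
GRR = 5 × 0.424 = 2.12

2.120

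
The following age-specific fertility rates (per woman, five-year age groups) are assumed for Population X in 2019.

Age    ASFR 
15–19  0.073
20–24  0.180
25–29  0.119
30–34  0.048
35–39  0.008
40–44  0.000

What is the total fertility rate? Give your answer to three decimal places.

Sum of ASFRs = 0.073 + 0.180 + 0.119 + 0.048 + 0.008 + 0.000 = 0.428
TFR = 5 × 0.428 = 2.14

2.140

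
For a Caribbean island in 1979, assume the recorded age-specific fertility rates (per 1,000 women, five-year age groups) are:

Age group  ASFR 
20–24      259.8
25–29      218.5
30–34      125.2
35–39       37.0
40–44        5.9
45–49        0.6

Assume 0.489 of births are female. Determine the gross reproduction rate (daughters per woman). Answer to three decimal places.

1.582

Proportion female at birth = 0.489.
Sum of ASFRs = 259.8 + 218.5 + 125.2 + 37.0 + 5.9 + 0.6 = 647.0
TFR = 5 × 647.0 / 1000 = 3.235
GRR = 0.489 × 3.235 = 1.58192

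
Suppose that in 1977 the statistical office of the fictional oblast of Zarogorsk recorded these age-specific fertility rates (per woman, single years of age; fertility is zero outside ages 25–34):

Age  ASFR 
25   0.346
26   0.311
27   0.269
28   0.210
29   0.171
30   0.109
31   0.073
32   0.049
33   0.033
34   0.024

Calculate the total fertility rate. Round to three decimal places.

Sum of ASFRs = 0.346 + 0.311 + 0.269 + 0.210 + 0.171 + 0.109 + 0.073 + 0.049 + 0.033 + 0.024 = 1.595
TFR = 1.595

1.595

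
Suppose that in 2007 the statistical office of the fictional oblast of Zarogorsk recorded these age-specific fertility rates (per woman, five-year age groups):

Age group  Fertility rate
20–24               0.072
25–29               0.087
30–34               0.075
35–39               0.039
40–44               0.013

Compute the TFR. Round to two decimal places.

Sum of ASFRs = 0.072 + 0.087 + 0.075 + 0.039 + 0.013 = 0.286
TFR = 5 × 0.286 = 1.43

1.43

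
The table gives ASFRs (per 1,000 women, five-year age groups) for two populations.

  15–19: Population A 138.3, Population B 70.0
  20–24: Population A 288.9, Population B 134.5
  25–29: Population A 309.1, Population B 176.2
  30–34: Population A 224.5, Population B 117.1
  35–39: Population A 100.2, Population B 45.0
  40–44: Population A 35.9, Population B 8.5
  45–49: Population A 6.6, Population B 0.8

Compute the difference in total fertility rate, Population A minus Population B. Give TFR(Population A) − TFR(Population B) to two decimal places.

2.76

Population A:
  Sum of ASFRs = 138.3 + 288.9 + 309.1 + 224.5 + 100.2 + 35.9 + 6.6 = 1103.5
  TFR = 5 × 1103.5 / 1000 = 5.5175
Population B:
  Sum of ASFRs = 70.0 + 134.5 + 176.2 + 117.1 + 45.0 + 8.5 + 0.8 = 552.1
  TFR = 5 × 552.1 / 1000 = 2.7605
Difference = 5.5175 − 2.7605 = 2.757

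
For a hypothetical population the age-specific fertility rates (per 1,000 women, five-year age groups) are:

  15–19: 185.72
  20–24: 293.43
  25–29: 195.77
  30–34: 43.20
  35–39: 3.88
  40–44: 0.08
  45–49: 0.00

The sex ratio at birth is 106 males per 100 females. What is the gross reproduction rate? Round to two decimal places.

Proportion female at birth = 100 / (100 + 106) = 0.48544.
Sum of ASFRs = 185.72 + 293.43 + 195.77 + 43.20 + 3.88 + 0.08 + 0.00 = 722.08
TFR = 5 × 722.08 / 1000 = 3.6104
GRR = 0.48544 × 3.6104 = 1.75263

1.75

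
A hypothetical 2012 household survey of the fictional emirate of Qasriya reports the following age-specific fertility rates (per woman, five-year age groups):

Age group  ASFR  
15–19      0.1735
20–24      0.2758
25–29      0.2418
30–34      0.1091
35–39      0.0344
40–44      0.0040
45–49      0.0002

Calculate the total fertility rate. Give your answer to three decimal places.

4.194

Sum of ASFRs = 0.1735 + 0.2758 + 0.2418 + 0.1091 + 0.0344 + 0.0040 + 0.0002 = 0.8388
TFR = 5 × 0.8388 = 4.194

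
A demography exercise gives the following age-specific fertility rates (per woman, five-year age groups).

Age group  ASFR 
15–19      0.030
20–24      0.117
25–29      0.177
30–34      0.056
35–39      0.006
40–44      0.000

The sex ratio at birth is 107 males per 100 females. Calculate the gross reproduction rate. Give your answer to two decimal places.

0.93

Proportion female at birth = 100 / (100 + 107) = 0.48309.
Sum of ASFRs = 0.030 + 0.117 + 0.177 + 0.056 + 0.006 + 0.000 = 0.386
TFR = 5 × 0.386 = 1.93
GRR = 0.48309 × 1.93 = 0.93236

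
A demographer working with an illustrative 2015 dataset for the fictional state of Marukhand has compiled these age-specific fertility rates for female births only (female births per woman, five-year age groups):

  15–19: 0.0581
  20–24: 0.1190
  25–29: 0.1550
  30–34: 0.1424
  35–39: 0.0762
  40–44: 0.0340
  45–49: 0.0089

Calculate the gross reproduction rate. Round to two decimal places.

Sum of female ASFRs = 0.0581 + 0.1190 + 0.1550 + 0.1424 + 0.0762 + 0.0340 + 0.0089 = 0.5936
GRR = 5 × 0.5936 = 2.968

2.97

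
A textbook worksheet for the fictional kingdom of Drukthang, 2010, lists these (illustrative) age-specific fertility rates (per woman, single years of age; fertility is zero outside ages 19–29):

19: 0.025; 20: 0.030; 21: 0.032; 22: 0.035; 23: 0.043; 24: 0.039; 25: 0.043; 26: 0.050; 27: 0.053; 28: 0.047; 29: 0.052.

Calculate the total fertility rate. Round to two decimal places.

0.45

Sum of ASFRs = 0.025 + 0.030 + 0.032 + 0.035 + 0.043 + 0.039 + 0.043 + 0.050 + 0.053 + 0.047 + 0.052 = 0.449
TFR = 0.449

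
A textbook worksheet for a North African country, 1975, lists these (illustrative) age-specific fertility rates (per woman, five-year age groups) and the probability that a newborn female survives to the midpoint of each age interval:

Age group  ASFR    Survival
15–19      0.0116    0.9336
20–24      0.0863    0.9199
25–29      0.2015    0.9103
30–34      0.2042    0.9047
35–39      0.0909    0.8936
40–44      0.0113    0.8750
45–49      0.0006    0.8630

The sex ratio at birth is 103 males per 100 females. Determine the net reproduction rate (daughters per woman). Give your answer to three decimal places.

Proportion female at birth = 100 / (100 + 103) = 0.49261.
Weighting each age-specific rate by interval width and survival:
  15–19: 5 × 0.0116 × 0.9336 = 0.05415
  20–24: 5 × 0.0863 × 0.9199 = 0.39694
  25–29: 5 × 0.2015 × 0.9103 = 0.91713
  30–34: 5 × 0.2042 × 0.9047 = 0.92370
  35–39: 5 × 0.0909 × 0.8936 = 0.40614
  40–44: 5 × 0.0113 × 0.8750 = 0.04944
  45–49: 5 × 0.0006 × 0.8630 = 0.00259
Sum = 2.75009
NRR = 0.49261 × 2.75009 = 1.35472

1.355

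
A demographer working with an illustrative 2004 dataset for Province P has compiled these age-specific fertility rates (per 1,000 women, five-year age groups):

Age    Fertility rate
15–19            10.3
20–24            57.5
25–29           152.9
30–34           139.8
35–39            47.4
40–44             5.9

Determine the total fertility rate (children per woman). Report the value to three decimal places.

Sum of ASFRs = 10.3 + 57.5 + 152.9 + 139.8 + 47.4 + 5.9 = 413.8
TFR = 5 × 413.8 / 1000 = 2.069

2.069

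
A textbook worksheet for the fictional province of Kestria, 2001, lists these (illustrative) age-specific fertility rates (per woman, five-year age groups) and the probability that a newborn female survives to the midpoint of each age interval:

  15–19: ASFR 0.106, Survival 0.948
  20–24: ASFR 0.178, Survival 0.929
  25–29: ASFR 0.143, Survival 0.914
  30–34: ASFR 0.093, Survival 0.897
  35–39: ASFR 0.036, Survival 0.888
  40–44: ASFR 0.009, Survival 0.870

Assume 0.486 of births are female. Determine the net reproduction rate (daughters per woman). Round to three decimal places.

Proportion female at birth = 0.486.
Each age group contributes 5 × ASFR × survival:
  15–19: 5 × 0.106 × 0.948 = 0.50244
  20–24: 5 × 0.178 × 0.929 = 0.82681
  25–29: 5 × 0.143 × 0.914 = 0.65351
  30–34: 5 × 0.093 × 0.897 = 0.41711
  35–39: 5 × 0.036 × 0.888 = 0.15984
  40–44: 5 × 0.009 × 0.870 = 0.03915
Sum = 2.59886
NRR = 0.486 × 2.59886 = 1.26305

1.263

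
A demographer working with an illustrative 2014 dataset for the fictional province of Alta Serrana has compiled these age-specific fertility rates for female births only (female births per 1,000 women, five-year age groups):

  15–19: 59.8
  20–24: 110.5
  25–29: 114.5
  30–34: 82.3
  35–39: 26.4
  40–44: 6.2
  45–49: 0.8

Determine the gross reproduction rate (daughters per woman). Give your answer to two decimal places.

Sum of female ASFRs = 59.8 + 110.5 + 114.5 + 82.3 + 26.4 + 6.2 + 0.8 = 400.5
GRR = 5 × 400.5 / 1000 = 2.0025

2.00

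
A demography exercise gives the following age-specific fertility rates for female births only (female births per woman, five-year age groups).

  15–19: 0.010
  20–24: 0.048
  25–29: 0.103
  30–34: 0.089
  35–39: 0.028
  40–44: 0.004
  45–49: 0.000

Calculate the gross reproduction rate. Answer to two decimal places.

Sum of female ASFRs = 0.010 + 0.048 + 0.103 + 0.089 + 0.028 + 0.004 + 0.000 = 0.282
GRR = 5 × 0.282 = 1.41

1.41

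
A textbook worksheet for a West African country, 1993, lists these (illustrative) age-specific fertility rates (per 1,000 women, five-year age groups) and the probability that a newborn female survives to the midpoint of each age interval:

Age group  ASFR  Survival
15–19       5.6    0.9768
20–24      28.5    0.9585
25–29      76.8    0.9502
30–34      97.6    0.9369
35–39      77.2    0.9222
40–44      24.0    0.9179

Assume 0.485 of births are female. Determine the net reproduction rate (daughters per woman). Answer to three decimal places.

0.704

Proportion female at birth = 0.485.
Survival-weighted fertility by age (5·fₓ·Sₓ):
  15–19: 5 × 5.6/1000 × 0.9768 = 0.02735
  20–24: 5 × 28.5/1000 × 0.9585 = 0.13659
  25–29: 5 × 76.8/1000 × 0.9502 = 0.36488
  30–34: 5 × 97.6/1000 × 0.9369 = 0.45721
  35–39: 5 × 77.2/1000 × 0.9222 = 0.35597
  40–44: 5 × 24.0/1000 × 0.9179 = 0.11015
Sum = 1.45215
NRR = 0.485 × 1.45215 = 0.70429
NRR < 1, so the cohort does not fully replace itself.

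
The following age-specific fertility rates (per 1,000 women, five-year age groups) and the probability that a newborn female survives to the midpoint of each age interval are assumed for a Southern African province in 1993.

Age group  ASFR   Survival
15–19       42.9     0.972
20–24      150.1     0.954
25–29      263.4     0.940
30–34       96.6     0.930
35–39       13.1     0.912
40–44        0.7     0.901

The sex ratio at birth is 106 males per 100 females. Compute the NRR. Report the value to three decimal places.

1.298

Proportion female at birth = 100 / (100 + 106) = 0.48544.
Weighting each age-specific rate by interval width and survival:
  15–19: 5 × 42.9/1000 × 0.972 = 0.20849
  20–24: 5 × 150.1/1000 × 0.954 = 0.71598
  25–29: 5 × 263.4/1000 × 0.940 = 1.23798
  30–34: 5 × 96.6/1000 × 0.930 = 0.44919
  35–39: 5 × 13.1/1000 × 0.912 = 0.05974
  40–44: 5 × 0.7/1000 × 0.901 = 0.00315
Sum = 2.67453
NRR = 0.48544 × 2.67453 = 1.29832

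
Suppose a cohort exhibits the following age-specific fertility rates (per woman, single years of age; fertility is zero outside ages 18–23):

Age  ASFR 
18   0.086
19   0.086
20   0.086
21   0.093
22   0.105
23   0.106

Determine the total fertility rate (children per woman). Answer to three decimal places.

Sum of ASFRs = 0.086 + 0.086 + 0.086 + 0.093 + 0.105 + 0.106 = 0.562
TFR = 0.562

0.562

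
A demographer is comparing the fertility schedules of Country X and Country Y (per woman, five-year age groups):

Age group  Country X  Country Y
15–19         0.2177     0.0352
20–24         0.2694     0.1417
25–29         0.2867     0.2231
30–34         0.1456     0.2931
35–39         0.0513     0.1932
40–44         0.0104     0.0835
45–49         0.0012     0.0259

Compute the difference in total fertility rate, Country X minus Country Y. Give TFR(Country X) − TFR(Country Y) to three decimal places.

Country X:
  Sum of ASFRs = 0.2177 + 0.2694 + 0.2867 + 0.1456 + 0.0513 + 0.0104 + 0.0012 = 0.9823
  TFR = 5 × 0.9823 = 4.9115
Country Y:
  Sum of ASFRs = 0.0352 + 0.1417 + 0.2231 + 0.2931 + 0.1932 + 0.0835 + 0.0259 = 0.9957
  TFR = 5 × 0.9957 = 4.9785
Difference = 4.9115 − 4.9785 = -0.067

-0.067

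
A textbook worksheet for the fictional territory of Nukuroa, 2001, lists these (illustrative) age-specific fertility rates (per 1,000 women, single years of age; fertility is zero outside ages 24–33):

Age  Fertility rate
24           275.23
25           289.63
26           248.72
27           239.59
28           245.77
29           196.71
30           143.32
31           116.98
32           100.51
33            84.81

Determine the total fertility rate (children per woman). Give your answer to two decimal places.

1.94

Sum of ASFRs = 275.23 + 289.63 + 248.72 + 239.59 + 245.77 + 196.71 + 143.32 + 116.98 + 100.51 + 84.81 = 1941.27
TFR = 1941.27 / 1000 = 1.94127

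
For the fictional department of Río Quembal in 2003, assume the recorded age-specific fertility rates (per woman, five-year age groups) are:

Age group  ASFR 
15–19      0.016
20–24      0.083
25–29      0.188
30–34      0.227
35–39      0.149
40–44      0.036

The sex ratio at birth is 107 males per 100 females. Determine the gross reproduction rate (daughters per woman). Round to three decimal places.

Proportion female at birth = 100 / (100 + 107) = 0.48309.
Sum of ASFRs = 0.016 + 0.083 + 0.188 + 0.227 + 0.149 + 0.036 = 0.699
TFR = 5 × 0.699 = 3.495
GRR = 0.48309 × 3.495 = 1.68840

1.688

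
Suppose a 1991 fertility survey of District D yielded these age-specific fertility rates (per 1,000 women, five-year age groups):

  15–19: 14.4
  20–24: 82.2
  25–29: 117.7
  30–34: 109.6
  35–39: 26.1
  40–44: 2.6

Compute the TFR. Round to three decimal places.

Sum of ASFRs = 14.4 + 82.2 + 117.7 + 109.6 + 26.1 + 2.6 = 352.6
TFR = 5 × 352.6 / 1000 = 1.763

1.763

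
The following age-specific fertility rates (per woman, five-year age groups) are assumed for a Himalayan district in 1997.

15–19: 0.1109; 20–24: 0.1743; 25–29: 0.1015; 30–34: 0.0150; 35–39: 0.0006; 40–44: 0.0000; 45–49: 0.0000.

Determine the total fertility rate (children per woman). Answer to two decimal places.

Sum of ASFRs = 0.1109 + 0.1743 + 0.1015 + 0.0150 + 0.0006 + 0.0000 + 0.0000 = 0.4023
TFR = 5 × 0.4023 = 2.0115

2.01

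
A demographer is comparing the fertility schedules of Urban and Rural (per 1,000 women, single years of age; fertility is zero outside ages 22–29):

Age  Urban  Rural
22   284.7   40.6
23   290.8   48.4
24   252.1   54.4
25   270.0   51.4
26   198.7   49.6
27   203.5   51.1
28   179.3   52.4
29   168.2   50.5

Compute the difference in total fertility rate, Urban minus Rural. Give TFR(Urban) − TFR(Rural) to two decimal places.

1.45

Urban:
  Sum of ASFRs = 284.7 + 290.8 + 252.1 + 270.0 + 198.7 + 203.5 + 179.3 + 168.2 = 1847.3
  TFR = 1847.3 / 1000 = 1.8473
Rural:
  Sum of ASFRs = 40.6 + 48.4 + 54.4 + 51.4 + 49.6 + 51.1 + 52.4 + 50.5 = 398.4
  TFR = 398.4 / 1000 = 0.3984
Difference = 1.8473 − 0.3984 = 1.4489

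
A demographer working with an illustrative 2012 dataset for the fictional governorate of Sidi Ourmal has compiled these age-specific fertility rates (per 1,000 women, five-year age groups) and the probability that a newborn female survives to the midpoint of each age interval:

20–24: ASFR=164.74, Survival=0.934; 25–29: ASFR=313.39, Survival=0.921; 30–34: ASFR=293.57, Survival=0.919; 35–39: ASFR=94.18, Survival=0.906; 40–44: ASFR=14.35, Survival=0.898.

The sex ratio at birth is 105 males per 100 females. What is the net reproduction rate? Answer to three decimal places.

1.977

Proportion female at birth = 100 / (100 + 105) = 0.48780.
Survival-weighted fertility by age (5·fₓ·Sₓ):
  20–24: 5 × 164.74/1000 × 0.934 = 0.76934
  25–29: 5 × 313.39/1000 × 0.921 = 1.44316
  30–34: 5 × 293.57/1000 × 0.919 = 1.34895
  35–39: 5 × 94.18/1000 × 0.906 = 0.42664
  40–44: 5 × 14.35/1000 × 0.898 = 0.06443
Sum = 4.05252
NRR = 0.48780 × 4.05252 = 1.97682
NRR > 1, so each generation more than replaces itself.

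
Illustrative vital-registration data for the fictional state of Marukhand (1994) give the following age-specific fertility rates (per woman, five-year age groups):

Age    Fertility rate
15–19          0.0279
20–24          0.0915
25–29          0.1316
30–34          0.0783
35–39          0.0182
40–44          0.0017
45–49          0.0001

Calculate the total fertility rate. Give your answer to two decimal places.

1.75

Sum of ASFRs = 0.0279 + 0.0915 + 0.1316 + 0.0783 + 0.0182 + 0.0017 + 0.0001 = 0.3493
TFR = 5 × 0.3493 = 1.7465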